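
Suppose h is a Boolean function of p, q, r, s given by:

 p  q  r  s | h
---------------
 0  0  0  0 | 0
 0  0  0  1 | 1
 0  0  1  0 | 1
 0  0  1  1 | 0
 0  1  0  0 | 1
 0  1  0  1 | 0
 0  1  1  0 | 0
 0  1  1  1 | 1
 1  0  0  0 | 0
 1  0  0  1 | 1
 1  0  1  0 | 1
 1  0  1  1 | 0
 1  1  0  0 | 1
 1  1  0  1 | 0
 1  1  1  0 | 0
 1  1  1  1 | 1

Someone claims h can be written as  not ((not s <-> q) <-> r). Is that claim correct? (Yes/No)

Yes

Check the formula against h row by row:
  p=0, q=0, r=0, s=0: formula gives 0, h = 0 ✓
  p=0, q=0, r=0, s=1: formula gives 1, h = 1 ✓
  p=0, q=0, r=1, s=0: formula gives 1, h = 1 ✓
  p=0, q=0, r=1, s=1: formula gives 0, h = 0 ✓
  … (the remaining 12 rows also agree.)
All 16 rows match — the expression computes h exactly.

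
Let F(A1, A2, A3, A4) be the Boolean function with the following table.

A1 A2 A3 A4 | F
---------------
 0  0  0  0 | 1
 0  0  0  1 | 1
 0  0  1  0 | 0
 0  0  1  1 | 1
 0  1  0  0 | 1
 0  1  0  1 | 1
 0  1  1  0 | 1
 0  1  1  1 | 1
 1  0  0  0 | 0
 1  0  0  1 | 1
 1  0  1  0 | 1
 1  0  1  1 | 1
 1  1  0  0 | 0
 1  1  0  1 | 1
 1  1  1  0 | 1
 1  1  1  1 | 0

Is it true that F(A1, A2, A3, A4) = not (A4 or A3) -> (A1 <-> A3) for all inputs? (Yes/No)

No

Evaluate not (A4 or A3) -> (A1 <-> A3) on each row and compare to F:
  A1=0, A2=0, A3=0, A4=0: formula gives 1, F = 1 ✓
  A1=0, A2=0, A3=0, A4=1: formula gives 1, F = 1 ✓
  A1=0, A2=0, A3=1, A4=0: formula gives 1, but F = 0 ✗
Row (0,0,1,0) is a counterexample, so the formula is not equivalent to F.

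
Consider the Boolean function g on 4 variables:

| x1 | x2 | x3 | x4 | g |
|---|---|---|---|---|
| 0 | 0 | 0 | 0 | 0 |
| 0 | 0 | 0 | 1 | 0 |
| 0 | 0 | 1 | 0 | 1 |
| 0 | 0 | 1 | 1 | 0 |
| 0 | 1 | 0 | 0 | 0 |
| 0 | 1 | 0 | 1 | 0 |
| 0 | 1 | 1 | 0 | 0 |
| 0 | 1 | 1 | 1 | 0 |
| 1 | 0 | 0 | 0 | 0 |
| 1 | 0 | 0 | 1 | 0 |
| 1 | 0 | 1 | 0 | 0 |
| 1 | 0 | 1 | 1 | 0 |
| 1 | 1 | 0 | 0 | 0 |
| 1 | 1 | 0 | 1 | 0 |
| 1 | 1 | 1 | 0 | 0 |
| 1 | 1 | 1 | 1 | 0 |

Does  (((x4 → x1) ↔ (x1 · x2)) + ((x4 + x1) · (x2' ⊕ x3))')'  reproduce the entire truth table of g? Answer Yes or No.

No

Check the formula against g row by row:
  x1=0, x2=0, x3=0, x4=0: formula gives 0, g = 0 ✓
  x1=0, x2=0, x3=0, x4=1: formula gives 0, g = 0 ✓
  x1=0, x2=0, x3=1, x4=0: formula gives 0, but g = 1 ✗
Since they disagree at (0,0,1,0), the expression is not a correct formula for g.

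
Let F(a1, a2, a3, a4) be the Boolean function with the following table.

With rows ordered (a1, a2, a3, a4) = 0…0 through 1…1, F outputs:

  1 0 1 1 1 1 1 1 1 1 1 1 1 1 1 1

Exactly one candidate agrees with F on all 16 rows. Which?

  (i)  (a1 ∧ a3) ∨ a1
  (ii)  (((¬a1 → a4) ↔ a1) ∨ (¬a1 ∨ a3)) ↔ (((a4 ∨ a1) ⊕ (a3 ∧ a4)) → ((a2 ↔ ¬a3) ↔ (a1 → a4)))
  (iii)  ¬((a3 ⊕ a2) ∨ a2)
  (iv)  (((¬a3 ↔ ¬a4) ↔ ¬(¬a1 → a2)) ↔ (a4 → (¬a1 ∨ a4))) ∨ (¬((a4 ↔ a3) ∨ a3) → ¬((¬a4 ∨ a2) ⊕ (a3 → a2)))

iv

(i) fails at (0,0,0,0): the formula yields 0, F is 1.
(ii) fails at (1,0,0,1): the formula yields 0, F is 1.
(iii) fails at (0,0,0,1): the formula yields 1, F is 0.
Only (iv) survives; checking it on all 16 rows confirms it matches F.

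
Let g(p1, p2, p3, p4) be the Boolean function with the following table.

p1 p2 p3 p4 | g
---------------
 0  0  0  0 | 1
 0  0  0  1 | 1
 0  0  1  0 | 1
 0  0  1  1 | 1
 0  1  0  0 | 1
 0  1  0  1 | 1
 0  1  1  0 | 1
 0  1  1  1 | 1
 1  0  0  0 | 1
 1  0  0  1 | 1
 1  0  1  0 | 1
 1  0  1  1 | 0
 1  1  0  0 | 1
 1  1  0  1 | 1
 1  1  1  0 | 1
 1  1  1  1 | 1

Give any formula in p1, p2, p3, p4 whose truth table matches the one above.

g(p1, p2, p3, p4) = ~(((p1 & ~p2) & p3) & p4)

g is 0 on exactly one input, (1,0,1,1), whose minterm is p1·¬p2·p3·p4. So g is the negation of that single conjunction.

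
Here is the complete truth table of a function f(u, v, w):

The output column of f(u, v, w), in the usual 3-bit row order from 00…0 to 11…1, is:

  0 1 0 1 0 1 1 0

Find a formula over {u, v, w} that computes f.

Collect the rows where f=1 — (0,0,1), (0,1,1), (1,0,1), (1,1,0) — and write one minterm per row: ¬u·¬v·w, ¬u·v·w, u·¬v·w, u·v·¬w. Their union (logical OR) reproduces the table exactly.

f(u, v, w) = ((((NOT u AND NOT v) AND w) OR ((NOT u AND v) AND w)) OR ((u AND NOT v) AND w)) OR ((u AND v) AND NOT w)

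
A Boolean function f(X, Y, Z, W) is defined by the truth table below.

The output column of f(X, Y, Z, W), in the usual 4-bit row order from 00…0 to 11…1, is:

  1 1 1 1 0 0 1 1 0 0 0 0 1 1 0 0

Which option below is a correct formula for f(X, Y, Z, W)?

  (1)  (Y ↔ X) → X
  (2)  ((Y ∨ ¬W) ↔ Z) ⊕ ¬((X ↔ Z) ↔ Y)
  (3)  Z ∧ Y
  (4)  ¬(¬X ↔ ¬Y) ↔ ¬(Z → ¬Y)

4

(1): at (0,0,0,0) it gives 0, but f = 1 — eliminated.
(2): at (0,0,0,1) it gives 0, but f = 1 — eliminated.
(3): at (0,0,0,0) it gives 0, but f = 1 — eliminated.
Only (4) survives; checking it on all 16 rows confirms it matches f.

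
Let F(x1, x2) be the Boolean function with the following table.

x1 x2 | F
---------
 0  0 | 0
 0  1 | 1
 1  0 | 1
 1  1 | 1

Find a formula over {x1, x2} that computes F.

F(x1, x2) = x1 OR x2

The output is 1 whenever at least one input is 1 — the OR of all inputs.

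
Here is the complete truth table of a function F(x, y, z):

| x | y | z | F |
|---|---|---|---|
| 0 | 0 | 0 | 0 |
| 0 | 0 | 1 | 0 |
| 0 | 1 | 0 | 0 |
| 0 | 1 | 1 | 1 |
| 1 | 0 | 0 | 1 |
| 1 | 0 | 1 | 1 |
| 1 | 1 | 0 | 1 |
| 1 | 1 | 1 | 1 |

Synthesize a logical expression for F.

F(x, y, z) = ~((((~x & ~y) & ~z) | ((~x & ~y) & z)) | ((~x & y) & ~z))

The 0-rows are (0,0,0), (0,0,1), (0,1,0). Take each as a conjunction (¬x·¬y·¬z, ¬x·¬y·z, ¬x·y·¬z), form their disjunction, and complement — that gives a formula that is 1 everywhere F is.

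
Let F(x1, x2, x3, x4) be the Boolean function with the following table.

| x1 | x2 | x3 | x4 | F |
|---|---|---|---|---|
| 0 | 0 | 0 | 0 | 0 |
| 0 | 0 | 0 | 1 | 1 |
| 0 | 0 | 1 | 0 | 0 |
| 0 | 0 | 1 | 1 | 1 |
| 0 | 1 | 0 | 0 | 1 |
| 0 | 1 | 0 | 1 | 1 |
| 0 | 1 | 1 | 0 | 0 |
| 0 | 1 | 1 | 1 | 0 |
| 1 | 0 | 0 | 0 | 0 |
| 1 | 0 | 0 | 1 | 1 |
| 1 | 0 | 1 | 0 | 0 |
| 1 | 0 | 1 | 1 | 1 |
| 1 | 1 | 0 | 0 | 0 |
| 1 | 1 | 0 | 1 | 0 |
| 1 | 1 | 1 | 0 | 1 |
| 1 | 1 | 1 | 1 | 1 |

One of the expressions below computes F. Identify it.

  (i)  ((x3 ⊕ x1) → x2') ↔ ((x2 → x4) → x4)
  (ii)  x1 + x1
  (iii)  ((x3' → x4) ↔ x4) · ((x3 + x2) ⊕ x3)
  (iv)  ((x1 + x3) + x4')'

i

(ii) fails at (0,0,0,1): the formula yields 0, F is 1.
(iii) fails at (0,0,0,1): the formula yields 0, F is 1.
(iv) fails at (0,0,1,1): the formula yields 0, F is 1.
(i) is the remaining candidate, and it agrees with F on all 16 inputs.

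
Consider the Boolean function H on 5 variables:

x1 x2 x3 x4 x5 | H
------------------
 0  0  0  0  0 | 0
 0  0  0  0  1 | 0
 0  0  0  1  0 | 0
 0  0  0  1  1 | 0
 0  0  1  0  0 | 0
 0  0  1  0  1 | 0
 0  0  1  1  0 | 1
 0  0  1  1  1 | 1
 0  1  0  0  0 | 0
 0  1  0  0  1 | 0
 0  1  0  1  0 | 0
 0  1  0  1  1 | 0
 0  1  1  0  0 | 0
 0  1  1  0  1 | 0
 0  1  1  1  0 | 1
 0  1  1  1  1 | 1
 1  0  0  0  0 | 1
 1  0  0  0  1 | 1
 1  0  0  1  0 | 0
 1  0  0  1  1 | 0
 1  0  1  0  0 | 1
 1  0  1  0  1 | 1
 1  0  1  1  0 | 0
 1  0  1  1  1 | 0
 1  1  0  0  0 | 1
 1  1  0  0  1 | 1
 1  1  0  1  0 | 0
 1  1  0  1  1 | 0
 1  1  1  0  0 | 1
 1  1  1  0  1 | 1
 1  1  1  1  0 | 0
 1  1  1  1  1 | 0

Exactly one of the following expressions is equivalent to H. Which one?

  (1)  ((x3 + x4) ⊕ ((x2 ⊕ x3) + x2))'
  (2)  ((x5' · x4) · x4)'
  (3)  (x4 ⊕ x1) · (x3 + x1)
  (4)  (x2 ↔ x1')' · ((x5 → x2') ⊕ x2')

3

(1) disagrees with H on (0,0,0,0,0) (formula → 1, table → 0); rule it out.
(2) disagrees with H on (0,0,0,0,0) (formula → 1, table → 0); rule it out.
(4) disagrees with H on (0,0,1,1,0) (formula → 0, table → 1); rule it out.
Only (3) survives; checking it on all 32 rows confirms it matches H.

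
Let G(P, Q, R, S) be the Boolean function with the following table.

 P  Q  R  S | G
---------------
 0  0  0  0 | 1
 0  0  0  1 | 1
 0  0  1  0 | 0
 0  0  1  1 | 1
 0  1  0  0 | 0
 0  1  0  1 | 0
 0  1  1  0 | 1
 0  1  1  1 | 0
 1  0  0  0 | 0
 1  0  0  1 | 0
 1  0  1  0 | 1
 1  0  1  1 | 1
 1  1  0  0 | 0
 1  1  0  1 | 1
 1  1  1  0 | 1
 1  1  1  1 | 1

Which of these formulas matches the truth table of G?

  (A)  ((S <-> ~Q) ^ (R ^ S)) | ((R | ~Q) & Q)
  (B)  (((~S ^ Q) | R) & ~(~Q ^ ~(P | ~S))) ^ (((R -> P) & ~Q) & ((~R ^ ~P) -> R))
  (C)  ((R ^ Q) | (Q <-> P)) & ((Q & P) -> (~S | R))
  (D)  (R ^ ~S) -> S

(A) disagrees with G on (0,0,0,0) (formula → 0, table → 1); rule it out.
(C) disagrees with G on (0,0,1,0) (formula → 1, table → 0); rule it out.
(D) disagrees with G on (0,0,0,0) (formula → 0, table → 1); rule it out.
(B) is the remaining candidate, and it agrees with G on all 16 inputs.

B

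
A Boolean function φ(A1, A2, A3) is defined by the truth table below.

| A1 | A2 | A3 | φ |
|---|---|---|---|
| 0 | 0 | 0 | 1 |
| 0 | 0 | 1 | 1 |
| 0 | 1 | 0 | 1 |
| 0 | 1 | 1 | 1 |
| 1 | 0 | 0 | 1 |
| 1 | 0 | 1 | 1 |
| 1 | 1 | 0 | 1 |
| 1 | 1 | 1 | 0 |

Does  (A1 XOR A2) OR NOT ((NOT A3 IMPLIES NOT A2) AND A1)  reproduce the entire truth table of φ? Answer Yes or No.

Yes

Test each input against both φ and the formula:
  A1=0, A2=0, A3=0: formula gives 1, φ = 1 ✓
  A1=0, A2=0, A3=1: formula gives 1, φ = 1 ✓
  A1=0, A2=1, A3=0: formula gives 1, φ = 1 ✓
  A1=0, A2=1, A3=1: formula gives 1, φ = 1 ✓
  A1=1, A2=0, A3=0: formula gives 1, φ = 1 ✓
  …and likewise for the remaining 3 rows.
No disagreement on any input; they are logically equivalent.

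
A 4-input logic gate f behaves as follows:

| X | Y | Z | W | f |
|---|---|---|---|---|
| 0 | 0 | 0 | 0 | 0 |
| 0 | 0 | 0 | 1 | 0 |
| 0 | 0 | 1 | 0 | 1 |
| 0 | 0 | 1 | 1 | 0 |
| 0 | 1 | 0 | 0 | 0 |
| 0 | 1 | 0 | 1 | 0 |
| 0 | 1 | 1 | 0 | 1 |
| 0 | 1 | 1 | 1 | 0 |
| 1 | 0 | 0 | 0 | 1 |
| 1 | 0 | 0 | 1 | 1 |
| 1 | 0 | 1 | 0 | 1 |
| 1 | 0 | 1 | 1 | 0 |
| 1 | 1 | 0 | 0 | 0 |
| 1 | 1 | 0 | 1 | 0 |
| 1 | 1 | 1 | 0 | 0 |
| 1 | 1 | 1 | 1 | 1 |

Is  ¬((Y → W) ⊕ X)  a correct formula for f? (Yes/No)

No

Evaluate ¬((Y → W) ⊕ X) on each row and compare to f:
  X=0, Y=0, Z=0, W=0: formula gives 0, f = 0 ✓
  X=0, Y=0, Z=0, W=1: formula gives 0, f = 0 ✓
  X=0, Y=0, Z=1, W=0: formula gives 0, but f = 1 ✗
Since they disagree at (0,0,1,0), the expression is not a correct formula for f.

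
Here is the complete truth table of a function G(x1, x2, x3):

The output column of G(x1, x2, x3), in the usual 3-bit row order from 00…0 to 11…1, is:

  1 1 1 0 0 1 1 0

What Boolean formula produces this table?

G(x1, x2, x3) = ¬((((¬x1 ∧ x2) ∧ x3) ∨ ((x1 ∧ ¬x2) ∧ ¬x3)) ∨ ((x1 ∧ x2) ∧ x3))

There are just 3 zero rows: (0,1,1), (1,0,0), (1,1,1). Their minterms are ¬x1·x2·x3, x1·¬x2·¬x3, x1·x2·x3; the OR of those covers precisely the 0-outputs, and negating it yields G.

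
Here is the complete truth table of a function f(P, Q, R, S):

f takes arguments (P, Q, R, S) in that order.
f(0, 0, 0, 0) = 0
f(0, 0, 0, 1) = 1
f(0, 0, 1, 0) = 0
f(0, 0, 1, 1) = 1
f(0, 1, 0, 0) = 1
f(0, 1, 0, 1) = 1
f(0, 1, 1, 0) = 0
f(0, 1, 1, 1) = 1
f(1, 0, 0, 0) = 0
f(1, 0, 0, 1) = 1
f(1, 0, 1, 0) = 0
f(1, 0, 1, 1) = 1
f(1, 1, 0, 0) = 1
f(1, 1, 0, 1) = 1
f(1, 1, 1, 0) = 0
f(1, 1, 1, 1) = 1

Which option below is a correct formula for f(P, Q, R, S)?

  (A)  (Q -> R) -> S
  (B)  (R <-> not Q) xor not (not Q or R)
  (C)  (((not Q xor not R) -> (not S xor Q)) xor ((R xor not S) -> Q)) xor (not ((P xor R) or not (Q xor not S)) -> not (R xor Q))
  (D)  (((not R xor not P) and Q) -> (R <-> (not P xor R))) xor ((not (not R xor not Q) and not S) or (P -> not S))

(B) disagrees with f on (0,0,0,1) (formula → 0, table → 1); rule it out.
(C) disagrees with f on (0,0,1,0) (formula → 1, table → 0); rule it out.
(D) disagrees with f on (0,0,0,1) (formula → 0, table → 1); rule it out.
That leaves (A). Evaluating it on every row reproduces the table of f exactly.

A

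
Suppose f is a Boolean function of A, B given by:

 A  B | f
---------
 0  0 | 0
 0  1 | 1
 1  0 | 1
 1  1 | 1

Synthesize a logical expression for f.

f is 0 on exactly one input, (0,0), whose minterm is ¬A·¬B. So f is the negation of that single conjunction.

f(A, B) = (A' · B')'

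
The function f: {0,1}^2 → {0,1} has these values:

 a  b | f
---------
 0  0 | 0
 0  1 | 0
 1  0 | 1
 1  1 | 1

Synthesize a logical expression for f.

f(a, b) = a

The output simply equals a.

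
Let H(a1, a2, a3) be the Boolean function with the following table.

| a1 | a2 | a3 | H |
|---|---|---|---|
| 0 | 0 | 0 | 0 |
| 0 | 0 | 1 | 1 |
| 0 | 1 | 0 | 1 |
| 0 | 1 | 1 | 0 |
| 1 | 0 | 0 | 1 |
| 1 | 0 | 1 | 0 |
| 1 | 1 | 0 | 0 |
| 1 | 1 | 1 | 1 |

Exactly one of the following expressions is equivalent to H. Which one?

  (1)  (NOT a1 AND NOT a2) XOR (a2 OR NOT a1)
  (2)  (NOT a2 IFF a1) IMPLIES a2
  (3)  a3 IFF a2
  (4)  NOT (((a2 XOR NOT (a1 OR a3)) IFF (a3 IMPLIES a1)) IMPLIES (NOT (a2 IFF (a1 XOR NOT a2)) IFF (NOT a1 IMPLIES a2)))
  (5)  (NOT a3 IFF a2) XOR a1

5

(1): at (0,0,1) it gives 0, but H = 1 — eliminated.
(2): at (0,0,0) it gives 1, but H = 0 — eliminated.
(3): at (0,0,0) it gives 1, but H = 0 — eliminated.
(4): at (0,0,0) it gives 1, but H = 0 — eliminated.
(5) is the remaining candidate, and it agrees with H on all 8 inputs.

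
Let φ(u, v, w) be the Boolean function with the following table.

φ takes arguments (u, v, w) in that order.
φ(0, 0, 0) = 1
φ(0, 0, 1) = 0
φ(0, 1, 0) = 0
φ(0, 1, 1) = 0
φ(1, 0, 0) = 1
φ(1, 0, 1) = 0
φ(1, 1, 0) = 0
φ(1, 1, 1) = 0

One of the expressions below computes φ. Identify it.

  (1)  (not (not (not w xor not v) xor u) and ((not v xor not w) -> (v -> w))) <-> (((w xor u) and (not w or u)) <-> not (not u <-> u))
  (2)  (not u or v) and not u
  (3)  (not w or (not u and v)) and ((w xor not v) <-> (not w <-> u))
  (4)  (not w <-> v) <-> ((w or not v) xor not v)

4

(1) disagrees with φ on (0,1,0) (formula → 1, table → 0); rule it out.
(2) disagrees with φ on (0,0,1) (formula → 1, table → 0); rule it out.
(3) disagrees with φ on (0,0,0) (formula → 0, table → 1); rule it out.
Only (4) survives; checking it on all 8 rows confirms it matches φ.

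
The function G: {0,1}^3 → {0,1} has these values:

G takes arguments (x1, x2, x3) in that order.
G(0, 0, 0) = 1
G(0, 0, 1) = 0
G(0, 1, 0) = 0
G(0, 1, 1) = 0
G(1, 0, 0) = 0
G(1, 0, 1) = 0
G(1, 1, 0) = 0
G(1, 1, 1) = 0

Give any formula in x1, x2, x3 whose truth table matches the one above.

The output is 1 only when every input is 0 — NOR of all inputs.

G(x1, x2, x3) = ~((x1 | x2) | x3)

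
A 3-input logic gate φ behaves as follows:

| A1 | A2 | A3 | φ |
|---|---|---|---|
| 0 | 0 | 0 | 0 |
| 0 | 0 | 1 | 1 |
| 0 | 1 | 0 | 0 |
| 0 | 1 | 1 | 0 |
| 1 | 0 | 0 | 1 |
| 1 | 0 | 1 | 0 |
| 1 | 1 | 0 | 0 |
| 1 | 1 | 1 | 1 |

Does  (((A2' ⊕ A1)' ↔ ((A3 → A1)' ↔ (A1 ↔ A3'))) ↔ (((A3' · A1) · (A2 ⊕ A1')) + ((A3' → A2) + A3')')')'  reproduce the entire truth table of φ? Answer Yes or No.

No

Evaluate (((A2' ⊕ A1)' ↔ ((A3 → A1)' ↔ (A1 ↔ A3'))) ↔ (((A3' · A1) · (A2 ⊕ A1')) + ((A3' → A2) + A3')')')' on each row and compare to φ:
  A1=0, A2=0, A3=0: formula gives 1, but φ = 0 ✗
Since they disagree at (0,0,0), the expression is not a correct formula for φ.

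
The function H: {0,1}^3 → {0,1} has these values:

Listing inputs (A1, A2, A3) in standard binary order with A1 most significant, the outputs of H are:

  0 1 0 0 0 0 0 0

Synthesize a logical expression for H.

H(A1, A2, A3) = (NOT A1 AND NOT A2) AND A3

Only row (0,0,1) gives 1. That row's minterm ¬A1·¬A2·A3 is H directly.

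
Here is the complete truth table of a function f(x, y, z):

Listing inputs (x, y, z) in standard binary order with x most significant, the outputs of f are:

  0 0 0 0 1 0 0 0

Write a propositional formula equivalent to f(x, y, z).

f(x, y, z) = (x AND NOT y) AND NOT z

f is 1 on exactly one input, (1,0,0), whose minterm is x·¬y·¬z. So f is just that conjunction.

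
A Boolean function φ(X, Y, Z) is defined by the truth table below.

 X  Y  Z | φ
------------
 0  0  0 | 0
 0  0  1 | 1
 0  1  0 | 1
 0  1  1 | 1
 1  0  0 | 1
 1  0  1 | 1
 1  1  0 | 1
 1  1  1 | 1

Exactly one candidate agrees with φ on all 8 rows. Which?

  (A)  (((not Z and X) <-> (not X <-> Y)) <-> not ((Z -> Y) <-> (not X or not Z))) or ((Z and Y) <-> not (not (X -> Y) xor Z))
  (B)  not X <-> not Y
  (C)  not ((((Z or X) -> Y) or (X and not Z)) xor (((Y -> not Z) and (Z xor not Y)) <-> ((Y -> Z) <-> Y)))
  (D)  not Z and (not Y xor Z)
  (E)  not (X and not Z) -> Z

A

(B): at (0,0,0) it gives 1, but φ = 0 — eliminated.
(C): at (0,0,1) it gives 0, but φ = 1 — eliminated.
(D): at (0,0,0) it gives 1, but φ = 0 — eliminated.
(E): at (0,1,0) it gives 0, but φ = 1 — eliminated.
(A) is the remaining candidate, and it agrees with φ on all 8 inputs.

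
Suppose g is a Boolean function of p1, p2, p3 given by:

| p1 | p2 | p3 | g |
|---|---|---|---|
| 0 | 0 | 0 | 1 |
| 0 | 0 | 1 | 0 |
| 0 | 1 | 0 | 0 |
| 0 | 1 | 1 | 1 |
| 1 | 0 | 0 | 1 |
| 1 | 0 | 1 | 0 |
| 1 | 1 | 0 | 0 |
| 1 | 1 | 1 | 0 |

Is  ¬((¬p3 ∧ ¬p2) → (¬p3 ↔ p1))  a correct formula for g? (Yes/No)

No

Test each input against both g and the formula:
  p1=0, p2=0, p3=0: formula gives 1, g = 1 ✓
  p1=0, p2=0, p3=1: formula gives 0, g = 0 ✓
  p1=0, p2=1, p3=0: formula gives 0, g = 0 ✓
  p1=0, p2=1, p3=1: formula gives 0, but g = 1 ✗
A single disagreement suffices: at (0,1,1) they differ, so the formula does not compute g.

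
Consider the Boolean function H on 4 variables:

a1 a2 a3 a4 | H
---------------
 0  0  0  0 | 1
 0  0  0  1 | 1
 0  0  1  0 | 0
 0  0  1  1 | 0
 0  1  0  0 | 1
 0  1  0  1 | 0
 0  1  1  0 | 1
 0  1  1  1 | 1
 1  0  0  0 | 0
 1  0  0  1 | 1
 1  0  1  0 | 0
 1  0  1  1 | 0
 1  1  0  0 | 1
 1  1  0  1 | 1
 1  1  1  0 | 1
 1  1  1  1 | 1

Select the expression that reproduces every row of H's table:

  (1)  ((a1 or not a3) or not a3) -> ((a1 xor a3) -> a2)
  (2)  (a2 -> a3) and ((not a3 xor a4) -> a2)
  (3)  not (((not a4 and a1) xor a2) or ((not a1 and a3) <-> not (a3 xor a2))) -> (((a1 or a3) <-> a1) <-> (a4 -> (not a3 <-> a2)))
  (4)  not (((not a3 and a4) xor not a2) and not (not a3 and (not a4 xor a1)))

4

(1) disagrees with H on (0,0,1,0) (formula → 1, table → 0); rule it out.
(2) disagrees with H on (0,0,0,0) (formula → 0, table → 1); rule it out.
(3) disagrees with H on (0,0,0,1) (formula → 0, table → 1); rule it out.
Only (4) survives; checking it on all 16 rows confirms it matches H.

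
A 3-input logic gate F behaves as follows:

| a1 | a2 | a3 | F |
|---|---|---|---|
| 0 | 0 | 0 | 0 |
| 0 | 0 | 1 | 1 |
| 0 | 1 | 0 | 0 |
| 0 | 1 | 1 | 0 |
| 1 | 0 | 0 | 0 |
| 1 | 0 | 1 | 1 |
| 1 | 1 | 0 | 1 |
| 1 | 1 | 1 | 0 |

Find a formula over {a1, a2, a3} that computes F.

F(a1, a2, a3) = (((¬a1 ∧ ¬a2) ∧ a3) ∨ ((a1 ∧ ¬a2) ∧ a3)) ∨ ((a1 ∧ a2) ∧ ¬a3)

Collect the rows where F=1 — (0,0,1), (1,0,1), (1,1,0) — and write one minterm per row: ¬a1·¬a2·a3, a1·¬a2·a3, a1·a2·¬a3. Their union (logical OR) reproduces the table exactly.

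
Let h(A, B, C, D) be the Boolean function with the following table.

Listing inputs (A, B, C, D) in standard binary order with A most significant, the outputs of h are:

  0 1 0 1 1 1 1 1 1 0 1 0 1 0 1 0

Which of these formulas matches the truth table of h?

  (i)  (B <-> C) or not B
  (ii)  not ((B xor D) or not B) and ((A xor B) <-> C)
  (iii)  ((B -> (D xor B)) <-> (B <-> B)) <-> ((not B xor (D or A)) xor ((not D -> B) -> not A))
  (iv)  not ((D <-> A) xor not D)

iii

(i): at (0,0,0,0) it gives 1, but h = 0 — eliminated.
(ii): at (0,0,0,1) it gives 0, but h = 1 — eliminated.
(iv): at (0,0,0,0) it gives 1, but h = 0 — eliminated.
(iii) is the remaining candidate, and it agrees with h on all 16 inputs.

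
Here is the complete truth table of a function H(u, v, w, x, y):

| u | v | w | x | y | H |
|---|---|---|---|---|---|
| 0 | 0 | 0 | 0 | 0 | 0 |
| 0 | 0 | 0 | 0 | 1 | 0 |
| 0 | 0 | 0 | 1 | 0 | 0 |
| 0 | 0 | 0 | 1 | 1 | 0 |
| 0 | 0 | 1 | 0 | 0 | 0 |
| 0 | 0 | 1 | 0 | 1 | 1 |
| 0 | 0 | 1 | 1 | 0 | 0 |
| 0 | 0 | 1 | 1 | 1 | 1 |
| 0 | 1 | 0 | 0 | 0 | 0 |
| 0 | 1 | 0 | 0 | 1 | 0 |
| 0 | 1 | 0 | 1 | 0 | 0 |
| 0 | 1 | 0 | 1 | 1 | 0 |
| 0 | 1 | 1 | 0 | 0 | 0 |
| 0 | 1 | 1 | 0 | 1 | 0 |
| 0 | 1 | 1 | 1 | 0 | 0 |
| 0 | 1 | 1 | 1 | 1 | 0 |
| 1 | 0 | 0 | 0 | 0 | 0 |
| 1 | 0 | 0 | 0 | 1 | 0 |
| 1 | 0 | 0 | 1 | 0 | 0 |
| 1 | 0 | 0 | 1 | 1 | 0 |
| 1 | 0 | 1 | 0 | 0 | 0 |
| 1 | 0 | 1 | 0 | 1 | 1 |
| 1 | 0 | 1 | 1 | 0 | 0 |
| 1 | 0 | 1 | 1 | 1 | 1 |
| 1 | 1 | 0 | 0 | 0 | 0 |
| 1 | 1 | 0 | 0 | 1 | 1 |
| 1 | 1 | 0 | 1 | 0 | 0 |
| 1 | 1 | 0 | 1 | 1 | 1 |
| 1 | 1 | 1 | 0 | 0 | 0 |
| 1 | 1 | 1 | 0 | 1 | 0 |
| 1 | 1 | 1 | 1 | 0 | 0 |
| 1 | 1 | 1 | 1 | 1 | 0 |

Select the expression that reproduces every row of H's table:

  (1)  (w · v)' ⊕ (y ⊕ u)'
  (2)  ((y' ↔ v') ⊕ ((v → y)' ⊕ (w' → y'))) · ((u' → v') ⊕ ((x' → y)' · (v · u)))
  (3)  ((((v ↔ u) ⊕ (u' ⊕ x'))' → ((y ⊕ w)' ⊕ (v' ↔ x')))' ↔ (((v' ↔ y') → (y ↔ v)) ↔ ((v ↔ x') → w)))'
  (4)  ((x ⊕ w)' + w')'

2

(1) fails at (0,0,0,0,1): the formula yields 1, H is 0.
(3) fails at (0,0,0,0,0): the formula yields 1, H is 0.
(4) fails at (0,0,1,0,0): the formula yields 1, H is 0.
(2) is the remaining candidate, and it agrees with H on all 32 inputs.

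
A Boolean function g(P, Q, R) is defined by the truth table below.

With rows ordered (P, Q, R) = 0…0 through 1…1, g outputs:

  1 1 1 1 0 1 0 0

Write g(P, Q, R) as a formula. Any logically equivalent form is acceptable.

g(P, Q, R) = ((((P · Q') · R') + ((P · Q) · R')) + ((P · Q) · R))'

There are just 3 zero rows: (1,0,0), (1,1,0), (1,1,1). Their minterms are P·¬Q·¬R, P·Q·¬R, P·Q·R; the OR of those covers precisely the 0-outputs, and negating it yields g.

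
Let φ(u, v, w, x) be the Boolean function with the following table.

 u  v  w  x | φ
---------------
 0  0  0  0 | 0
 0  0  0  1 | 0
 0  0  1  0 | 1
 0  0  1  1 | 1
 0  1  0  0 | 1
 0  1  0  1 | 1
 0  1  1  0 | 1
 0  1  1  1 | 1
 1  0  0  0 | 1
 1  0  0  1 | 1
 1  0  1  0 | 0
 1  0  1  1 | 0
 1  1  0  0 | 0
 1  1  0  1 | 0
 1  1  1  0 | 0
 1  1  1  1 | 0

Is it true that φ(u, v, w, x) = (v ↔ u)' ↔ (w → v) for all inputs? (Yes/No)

Yes

Test each input against both φ and the formula:
  u=0, v=0, w=0, x=0: formula gives 0, φ = 0 ✓
  u=0, v=0, w=0, x=1: formula gives 0, φ = 0 ✓
  u=0, v=0, w=1, x=0: formula gives 1, φ = 1 ✓
  u=0, v=0, w=1, x=1: formula gives 1, φ = 1 ✓
  … (the remaining 12 rows also agree.)
No disagreement on any input; they are logically equivalent.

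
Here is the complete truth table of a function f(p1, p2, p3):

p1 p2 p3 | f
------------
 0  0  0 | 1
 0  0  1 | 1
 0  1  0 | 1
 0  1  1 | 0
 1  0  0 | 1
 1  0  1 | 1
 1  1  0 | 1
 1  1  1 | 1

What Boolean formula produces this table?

f(p1, p2, p3) = ((p1' · p2) · p3)'

f is 0 on exactly one input, (0,1,1), whose minterm is ¬p1·p2·p3. So f is the negation of that single conjunction.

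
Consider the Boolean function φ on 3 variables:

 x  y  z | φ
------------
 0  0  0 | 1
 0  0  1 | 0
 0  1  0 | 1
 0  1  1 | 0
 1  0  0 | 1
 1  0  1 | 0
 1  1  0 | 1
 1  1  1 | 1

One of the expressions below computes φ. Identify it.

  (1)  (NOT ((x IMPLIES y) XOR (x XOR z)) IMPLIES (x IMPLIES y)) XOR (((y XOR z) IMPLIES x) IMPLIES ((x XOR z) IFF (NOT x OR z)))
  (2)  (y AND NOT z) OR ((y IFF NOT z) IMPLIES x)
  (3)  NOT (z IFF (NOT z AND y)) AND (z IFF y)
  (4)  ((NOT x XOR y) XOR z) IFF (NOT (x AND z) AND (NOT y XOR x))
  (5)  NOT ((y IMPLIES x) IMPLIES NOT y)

(1) fails at (0,1,0): the formula yields 0, φ is 1.
(2) fails at (0,1,1): the formula yields 1, φ is 0.
(3) fails at (0,0,0): the formula yields 0, φ is 1.
(5) fails at (0,0,0): the formula yields 0, φ is 1.
(4) is the remaining candidate, and it agrees with φ on all 8 inputs.

4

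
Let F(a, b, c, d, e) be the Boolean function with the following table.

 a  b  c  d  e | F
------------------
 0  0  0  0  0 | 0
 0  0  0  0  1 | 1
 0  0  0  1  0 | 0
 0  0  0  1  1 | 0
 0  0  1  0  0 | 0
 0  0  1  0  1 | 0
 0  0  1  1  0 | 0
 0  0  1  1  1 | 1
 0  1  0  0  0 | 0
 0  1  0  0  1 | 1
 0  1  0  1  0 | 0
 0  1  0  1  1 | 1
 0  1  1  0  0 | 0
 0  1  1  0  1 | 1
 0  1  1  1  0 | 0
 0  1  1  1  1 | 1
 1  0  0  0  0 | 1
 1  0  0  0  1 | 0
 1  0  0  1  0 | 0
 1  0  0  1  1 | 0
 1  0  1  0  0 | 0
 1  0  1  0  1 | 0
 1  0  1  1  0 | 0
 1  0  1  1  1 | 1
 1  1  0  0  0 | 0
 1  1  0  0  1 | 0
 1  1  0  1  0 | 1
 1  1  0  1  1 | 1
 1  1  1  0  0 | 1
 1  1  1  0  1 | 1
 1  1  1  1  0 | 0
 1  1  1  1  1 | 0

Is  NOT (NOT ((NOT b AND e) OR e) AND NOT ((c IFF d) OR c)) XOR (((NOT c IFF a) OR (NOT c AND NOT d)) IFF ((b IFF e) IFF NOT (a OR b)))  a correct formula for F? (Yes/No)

Test each input against both F and the formula:
  a=0, b=0, c=0, d=0, e=0: formula gives 0, F = 0 ✓
  a=0, b=0, c=0, d=0, e=1: formula gives 1, F = 1 ✓
  a=0, b=0, c=0, d=1, e=0: formula gives 0, F = 0 ✓
  a=0, b=0, c=0, d=1, e=1: formula gives 0, F = 0 ✓
  …
  a=0, b=0, c=1, d=0, e=1: formula gives 1, but F = 0 ✗
Row (0,0,1,0,1) is a counterexample, so the formula is not equivalent to F.

No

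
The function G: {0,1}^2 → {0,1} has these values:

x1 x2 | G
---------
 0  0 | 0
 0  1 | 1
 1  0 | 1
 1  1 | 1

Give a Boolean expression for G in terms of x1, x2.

G(x1, x2) = x1 or x2

The output is 1 whenever at least one input is 1 — the OR of all inputs.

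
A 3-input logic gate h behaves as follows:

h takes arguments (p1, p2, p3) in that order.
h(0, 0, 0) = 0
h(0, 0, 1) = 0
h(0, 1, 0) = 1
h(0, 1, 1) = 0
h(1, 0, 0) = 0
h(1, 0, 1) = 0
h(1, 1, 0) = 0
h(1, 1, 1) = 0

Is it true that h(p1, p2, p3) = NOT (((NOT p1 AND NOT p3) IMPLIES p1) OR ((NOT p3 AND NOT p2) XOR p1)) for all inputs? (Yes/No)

Yes

Test each input against both h and the formula:
  p1=0, p2=0, p3=0: formula gives 0, h = 0 ✓
  p1=0, p2=0, p3=1: formula gives 0, h = 0 ✓
  p1=0, p2=1, p3=0: formula gives 1, h = 1 ✓
  p1=0, p2=1, p3=1: formula gives 0, h = 0 ✓
  p1=1, p2=0, p3=0: formula gives 0, h = 0 ✓
  …and likewise for the remaining 3 rows.
Every row agrees, so the formula is equivalent.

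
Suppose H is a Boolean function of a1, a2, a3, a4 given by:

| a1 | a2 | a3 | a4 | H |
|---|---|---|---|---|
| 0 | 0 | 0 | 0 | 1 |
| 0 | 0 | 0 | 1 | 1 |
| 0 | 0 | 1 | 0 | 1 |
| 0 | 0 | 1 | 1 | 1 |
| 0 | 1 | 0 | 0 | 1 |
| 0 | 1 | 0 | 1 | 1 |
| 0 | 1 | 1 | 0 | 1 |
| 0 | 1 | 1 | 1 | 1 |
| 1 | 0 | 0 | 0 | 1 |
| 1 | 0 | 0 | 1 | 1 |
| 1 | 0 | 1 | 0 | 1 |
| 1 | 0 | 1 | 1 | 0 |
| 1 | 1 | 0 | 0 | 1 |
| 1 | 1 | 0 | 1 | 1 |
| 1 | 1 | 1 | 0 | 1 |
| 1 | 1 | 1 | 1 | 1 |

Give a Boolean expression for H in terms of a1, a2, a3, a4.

H(a1, a2, a3, a4) = not (((a1 and not a2) and a3) and a4)

Only row (1,0,1,1) gives 0. So H is 1 everywhere except there — the complement of the minterm a1·¬a2·a3·a4.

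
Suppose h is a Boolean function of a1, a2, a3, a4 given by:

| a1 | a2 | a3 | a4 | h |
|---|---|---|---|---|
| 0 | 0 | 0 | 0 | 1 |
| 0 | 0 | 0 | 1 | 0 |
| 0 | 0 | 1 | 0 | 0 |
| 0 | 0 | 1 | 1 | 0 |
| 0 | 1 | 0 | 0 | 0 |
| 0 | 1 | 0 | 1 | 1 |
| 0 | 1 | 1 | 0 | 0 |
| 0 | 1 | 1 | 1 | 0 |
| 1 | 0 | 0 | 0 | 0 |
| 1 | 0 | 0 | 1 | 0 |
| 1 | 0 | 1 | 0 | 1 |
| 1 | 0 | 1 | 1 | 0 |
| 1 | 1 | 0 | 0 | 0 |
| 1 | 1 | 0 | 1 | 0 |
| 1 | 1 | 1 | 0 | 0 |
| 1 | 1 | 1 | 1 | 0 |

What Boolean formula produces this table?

h=1 on 3 inputs: (0,0,0,0), (0,1,0,1), (1,0,1,0). Reading each as a conjunction of literals (¬a1·¬a2·¬a3·¬a4, ¬a1·a2·¬a3·a4, a1·¬a2·a3·¬a4) and taking the OR gives the canonical DNF.

h(a1, a2, a3, a4) = ((((a1' · a2') · a3') · a4') + (((a1' · a2) · a3') · a4)) + (((a1 · a2') · a3) · a4')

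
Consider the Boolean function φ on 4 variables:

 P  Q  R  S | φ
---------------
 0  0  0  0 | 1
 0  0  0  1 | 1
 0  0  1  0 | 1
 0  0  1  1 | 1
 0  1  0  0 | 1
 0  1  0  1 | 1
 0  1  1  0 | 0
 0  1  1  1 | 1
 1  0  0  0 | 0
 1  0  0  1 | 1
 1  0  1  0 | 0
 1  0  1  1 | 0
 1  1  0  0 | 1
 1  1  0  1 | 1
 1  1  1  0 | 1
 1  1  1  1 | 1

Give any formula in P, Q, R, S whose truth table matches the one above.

φ(P, Q, R, S) = not ((((((not P and Q) and R) and not S) or (((P and not Q) and not R) and not S)) or (((P and not Q) and R) and not S)) or (((P and not Q) and R) and S))

φ is 0 on only 4 rows — (0,1,1,0), (1,0,0,0), (1,0,1,0), (1,0,1,1). Writing each as a minterm (¬P·Q·R·¬S, P·¬Q·¬R·¬S, P·¬Q·R·¬S, P·¬Q·R·S) and OR-ing them characterizes exactly where φ=0, so φ is the negation of that disjunction.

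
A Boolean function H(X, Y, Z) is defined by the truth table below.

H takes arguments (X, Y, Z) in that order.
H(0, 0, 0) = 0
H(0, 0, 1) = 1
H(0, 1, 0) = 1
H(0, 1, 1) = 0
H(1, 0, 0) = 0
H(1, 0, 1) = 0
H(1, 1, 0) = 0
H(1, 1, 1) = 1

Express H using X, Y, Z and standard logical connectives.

The 1-rows are (0,0,1), (0,1,0), (1,1,1). Each contributes one minterm — ¬X·¬Y·Z; ¬X·Y·¬Z; X·Y·Z — and their disjunction is a sum-of-products form of H.

H(X, Y, Z) = (((¬X ∧ ¬Y) ∧ Z) ∨ ((¬X ∧ Y) ∧ ¬Z)) ∨ ((X ∧ Y) ∧ Z)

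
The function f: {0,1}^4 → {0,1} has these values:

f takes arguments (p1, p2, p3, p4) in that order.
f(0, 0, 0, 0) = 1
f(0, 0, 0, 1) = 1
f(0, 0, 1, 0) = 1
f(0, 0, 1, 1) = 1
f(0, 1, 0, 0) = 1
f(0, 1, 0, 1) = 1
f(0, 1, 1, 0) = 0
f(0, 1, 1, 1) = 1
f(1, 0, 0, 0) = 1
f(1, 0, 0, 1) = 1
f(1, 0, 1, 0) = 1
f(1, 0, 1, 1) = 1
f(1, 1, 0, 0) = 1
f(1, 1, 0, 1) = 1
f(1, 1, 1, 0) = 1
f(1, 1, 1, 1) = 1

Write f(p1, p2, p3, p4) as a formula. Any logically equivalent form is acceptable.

f is 0 on exactly one input, (0,1,1,0), whose minterm is ¬p1·p2·p3·¬p4. So f is the negation of that single conjunction.

f(p1, p2, p3, p4) = ¬(((¬p1 ∧ p2) ∧ p3) ∧ ¬p4)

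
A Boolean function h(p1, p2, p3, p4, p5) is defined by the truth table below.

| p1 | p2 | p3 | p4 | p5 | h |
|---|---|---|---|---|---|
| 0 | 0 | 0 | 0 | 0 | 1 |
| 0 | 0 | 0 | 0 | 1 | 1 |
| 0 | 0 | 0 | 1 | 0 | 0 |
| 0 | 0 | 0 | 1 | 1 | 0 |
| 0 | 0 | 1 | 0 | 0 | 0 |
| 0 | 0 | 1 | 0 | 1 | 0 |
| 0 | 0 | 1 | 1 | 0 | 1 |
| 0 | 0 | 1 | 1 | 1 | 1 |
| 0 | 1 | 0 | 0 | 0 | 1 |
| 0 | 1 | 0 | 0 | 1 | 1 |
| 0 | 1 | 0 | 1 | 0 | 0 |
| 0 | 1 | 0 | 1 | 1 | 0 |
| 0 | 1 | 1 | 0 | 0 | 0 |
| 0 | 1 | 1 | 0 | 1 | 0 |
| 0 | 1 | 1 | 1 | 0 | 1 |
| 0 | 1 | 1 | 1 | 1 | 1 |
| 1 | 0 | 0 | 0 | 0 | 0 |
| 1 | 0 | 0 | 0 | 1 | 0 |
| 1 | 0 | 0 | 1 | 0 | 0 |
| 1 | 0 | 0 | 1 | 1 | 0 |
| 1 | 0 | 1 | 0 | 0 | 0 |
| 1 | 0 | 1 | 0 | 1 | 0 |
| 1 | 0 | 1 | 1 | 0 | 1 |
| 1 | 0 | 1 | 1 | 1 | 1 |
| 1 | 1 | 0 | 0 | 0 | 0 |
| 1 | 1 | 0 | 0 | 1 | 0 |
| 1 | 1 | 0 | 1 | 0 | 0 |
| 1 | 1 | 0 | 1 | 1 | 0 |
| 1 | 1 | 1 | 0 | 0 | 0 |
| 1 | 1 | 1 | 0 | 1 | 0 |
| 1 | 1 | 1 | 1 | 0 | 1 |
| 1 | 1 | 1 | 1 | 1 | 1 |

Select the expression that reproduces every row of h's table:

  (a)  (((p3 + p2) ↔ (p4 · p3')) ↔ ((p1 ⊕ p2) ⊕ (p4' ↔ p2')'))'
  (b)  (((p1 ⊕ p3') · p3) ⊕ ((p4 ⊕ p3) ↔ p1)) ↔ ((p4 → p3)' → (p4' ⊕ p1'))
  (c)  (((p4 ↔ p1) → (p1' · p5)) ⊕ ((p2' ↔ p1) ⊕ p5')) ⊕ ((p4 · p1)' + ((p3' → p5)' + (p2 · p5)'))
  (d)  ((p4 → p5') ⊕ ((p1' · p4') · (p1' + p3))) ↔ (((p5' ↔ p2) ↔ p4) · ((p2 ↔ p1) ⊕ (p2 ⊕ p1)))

b

(a) disagrees with h on (0,0,0,1,0) (formula → 1, table → 0); rule it out.
(c) disagrees with h on (0,0,0,0,0) (formula → 0, table → 1); rule it out.
(d) disagrees with h on (0,0,0,0,0) (formula → 0, table → 1); rule it out.
(b) is the remaining candidate, and it agrees with h on all 32 inputs.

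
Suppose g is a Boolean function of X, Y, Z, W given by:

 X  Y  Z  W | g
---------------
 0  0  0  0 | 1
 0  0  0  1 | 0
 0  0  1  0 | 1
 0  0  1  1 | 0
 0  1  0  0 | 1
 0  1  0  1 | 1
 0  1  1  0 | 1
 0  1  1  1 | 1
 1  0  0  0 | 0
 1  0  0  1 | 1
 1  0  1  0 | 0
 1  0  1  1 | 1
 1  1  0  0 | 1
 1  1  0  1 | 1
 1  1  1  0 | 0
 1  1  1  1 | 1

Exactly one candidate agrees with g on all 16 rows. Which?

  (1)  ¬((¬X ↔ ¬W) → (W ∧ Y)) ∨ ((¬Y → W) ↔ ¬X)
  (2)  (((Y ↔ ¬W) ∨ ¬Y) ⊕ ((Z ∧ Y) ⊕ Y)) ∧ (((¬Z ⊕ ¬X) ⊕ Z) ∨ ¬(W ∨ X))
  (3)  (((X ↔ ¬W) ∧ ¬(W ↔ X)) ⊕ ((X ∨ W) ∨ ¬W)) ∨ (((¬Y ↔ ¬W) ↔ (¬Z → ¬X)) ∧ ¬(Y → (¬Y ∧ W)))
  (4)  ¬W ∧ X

(1) disagrees with g on (0,0,0,1) (formula → 1, table → 0); rule it out.
(2) disagrees with g on (0,1,0,0) (formula → 0, table → 1); rule it out.
(4) disagrees with g on (0,0,0,0) (formula → 0, table → 1); rule it out.
That leaves (3). Evaluating it on every row reproduces the table of g exactly.

3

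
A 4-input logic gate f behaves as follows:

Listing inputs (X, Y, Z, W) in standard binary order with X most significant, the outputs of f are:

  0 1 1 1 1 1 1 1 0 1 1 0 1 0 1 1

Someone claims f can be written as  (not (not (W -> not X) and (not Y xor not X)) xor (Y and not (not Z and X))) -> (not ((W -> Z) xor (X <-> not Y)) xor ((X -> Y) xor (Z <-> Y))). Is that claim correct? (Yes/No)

Test each input against both f and the formula:
  X=0, Y=0, Z=0, W=0: formula gives 0, f = 0 ✓
  X=0, Y=0, Z=0, W=1: formula gives 1, f = 1 ✓
  X=0, Y=0, Z=1, W=0: formula gives 1, f = 1 ✓
  X=0, Y=0, Z=1, W=1: formula gives 1, f = 1 ✓
  …
  X=1, Y=0, Z=1, W=1: formula gives 1, but f = 0 ✗
A single disagreement suffices: at (1,0,1,1) they differ, so the formula does not compute f.

No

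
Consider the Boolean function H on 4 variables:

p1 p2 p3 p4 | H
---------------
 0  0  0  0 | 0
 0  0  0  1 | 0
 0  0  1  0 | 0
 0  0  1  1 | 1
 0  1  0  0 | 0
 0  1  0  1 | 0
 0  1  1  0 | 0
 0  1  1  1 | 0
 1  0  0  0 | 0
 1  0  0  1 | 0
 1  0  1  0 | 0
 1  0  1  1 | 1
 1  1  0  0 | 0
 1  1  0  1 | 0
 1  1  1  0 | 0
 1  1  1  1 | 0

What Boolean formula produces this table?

H=1 on 2 inputs: (0,0,1,1), (1,0,1,1). Reading each as a conjunction of literals (¬p1·¬p2·p3·p4, p1·¬p2·p3·p4) and taking the OR gives the canonical DNF.

H(p1, p2, p3, p4) = (((p1' · p2') · p3) · p4) + (((p1 · p2') · p3) · p4)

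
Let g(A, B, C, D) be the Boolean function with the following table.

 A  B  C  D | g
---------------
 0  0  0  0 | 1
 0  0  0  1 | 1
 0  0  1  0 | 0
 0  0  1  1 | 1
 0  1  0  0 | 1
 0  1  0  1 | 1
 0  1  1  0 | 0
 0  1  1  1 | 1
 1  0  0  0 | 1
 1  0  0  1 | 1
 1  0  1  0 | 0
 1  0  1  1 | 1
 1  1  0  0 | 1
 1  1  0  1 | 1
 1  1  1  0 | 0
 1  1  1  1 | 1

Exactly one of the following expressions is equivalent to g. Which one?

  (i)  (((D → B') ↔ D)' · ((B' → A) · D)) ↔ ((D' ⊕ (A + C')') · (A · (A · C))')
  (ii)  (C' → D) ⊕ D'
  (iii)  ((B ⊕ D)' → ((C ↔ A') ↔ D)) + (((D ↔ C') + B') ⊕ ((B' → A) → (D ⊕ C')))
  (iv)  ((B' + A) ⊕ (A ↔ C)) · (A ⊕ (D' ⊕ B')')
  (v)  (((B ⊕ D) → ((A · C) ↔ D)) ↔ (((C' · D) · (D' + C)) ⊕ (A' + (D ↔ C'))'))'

(i): at (0,0,0,0) it gives 0, but g = 1 — eliminated.
(iii): at (0,1,1,0) it gives 1, but g = 0 — eliminated.
(iv): at (0,0,0,0) it gives 0, but g = 1 — eliminated.
(v): at (0,0,0,1) it gives 0, but g = 1 — eliminated.
That leaves (ii). Evaluating it on every row reproduces the table of g exactly.

ii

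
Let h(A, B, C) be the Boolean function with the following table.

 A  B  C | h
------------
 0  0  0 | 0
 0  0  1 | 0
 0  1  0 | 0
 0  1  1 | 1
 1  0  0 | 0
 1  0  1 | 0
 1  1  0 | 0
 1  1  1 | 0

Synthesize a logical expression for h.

h(A, B, C) = (A' · B) · C

Only row (0,1,1) gives 1. That row's minterm ¬A·B·C is h directly.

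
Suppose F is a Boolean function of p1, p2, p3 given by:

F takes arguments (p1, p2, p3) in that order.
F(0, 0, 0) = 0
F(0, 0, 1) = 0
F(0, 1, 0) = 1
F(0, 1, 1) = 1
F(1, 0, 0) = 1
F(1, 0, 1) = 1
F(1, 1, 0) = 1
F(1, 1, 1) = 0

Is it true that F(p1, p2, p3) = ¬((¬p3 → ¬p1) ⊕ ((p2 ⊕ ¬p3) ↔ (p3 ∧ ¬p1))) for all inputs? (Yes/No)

Test each input against both F and the formula:
  p1=0, p2=0, p3=0: formula gives 0, F = 0 ✓
  p1=0, p2=0, p3=1: formula gives 0, F = 0 ✓
  p1=0, p2=1, p3=0: formula gives 1, F = 1 ✓
  p1=0, p2=1, p3=1: formula gives 1, F = 1 ✓
  p1=1, p2=0, p3=0: formula gives 1, F = 1 ✓
  …
  p1=1, p2=1, p3=0: formula gives 0, but F = 1 ✗
Row (1,1,0) is a counterexample, so the formula is not equivalent to F.

No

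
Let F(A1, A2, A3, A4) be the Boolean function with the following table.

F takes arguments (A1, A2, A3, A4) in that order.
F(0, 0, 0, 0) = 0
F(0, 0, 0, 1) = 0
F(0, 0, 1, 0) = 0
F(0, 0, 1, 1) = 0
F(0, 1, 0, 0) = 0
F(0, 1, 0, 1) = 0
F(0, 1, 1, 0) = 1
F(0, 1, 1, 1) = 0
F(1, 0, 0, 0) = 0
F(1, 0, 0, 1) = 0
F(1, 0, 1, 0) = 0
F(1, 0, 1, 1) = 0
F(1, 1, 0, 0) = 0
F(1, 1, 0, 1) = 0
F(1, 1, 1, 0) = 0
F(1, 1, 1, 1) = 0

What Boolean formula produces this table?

F(A1, A2, A3, A4) = ((not A1 and A2) and A3) and not A4

F is 1 on exactly one input, (0,1,1,0), whose minterm is ¬A1·A2·A3·¬A4. So F is just that conjunction.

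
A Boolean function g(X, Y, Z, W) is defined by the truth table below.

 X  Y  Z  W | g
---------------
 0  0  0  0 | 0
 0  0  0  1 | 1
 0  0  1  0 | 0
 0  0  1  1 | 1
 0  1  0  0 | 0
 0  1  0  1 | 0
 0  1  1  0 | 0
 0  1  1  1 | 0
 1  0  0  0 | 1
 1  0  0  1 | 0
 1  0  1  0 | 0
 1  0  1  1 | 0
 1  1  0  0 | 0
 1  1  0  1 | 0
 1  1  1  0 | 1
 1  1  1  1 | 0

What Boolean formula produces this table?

g(X, Y, Z, W) = (((((NOT X AND NOT Y) AND NOT Z) AND W) OR (((NOT X AND NOT Y) AND Z) AND W)) OR (((X AND NOT Y) AND NOT Z) AND NOT W)) OR (((X AND Y) AND Z) AND NOT W)

Collect the rows where g=1 — (0,0,0,1), (0,0,1,1), (1,0,0,0), (1,1,1,0) — and write one minterm per row: ¬X·¬Y·¬Z·W, ¬X·¬Y·Z·W, X·¬Y·¬Z·¬W, X·Y·Z·¬W. Their union (logical OR) reproduces the table exactly.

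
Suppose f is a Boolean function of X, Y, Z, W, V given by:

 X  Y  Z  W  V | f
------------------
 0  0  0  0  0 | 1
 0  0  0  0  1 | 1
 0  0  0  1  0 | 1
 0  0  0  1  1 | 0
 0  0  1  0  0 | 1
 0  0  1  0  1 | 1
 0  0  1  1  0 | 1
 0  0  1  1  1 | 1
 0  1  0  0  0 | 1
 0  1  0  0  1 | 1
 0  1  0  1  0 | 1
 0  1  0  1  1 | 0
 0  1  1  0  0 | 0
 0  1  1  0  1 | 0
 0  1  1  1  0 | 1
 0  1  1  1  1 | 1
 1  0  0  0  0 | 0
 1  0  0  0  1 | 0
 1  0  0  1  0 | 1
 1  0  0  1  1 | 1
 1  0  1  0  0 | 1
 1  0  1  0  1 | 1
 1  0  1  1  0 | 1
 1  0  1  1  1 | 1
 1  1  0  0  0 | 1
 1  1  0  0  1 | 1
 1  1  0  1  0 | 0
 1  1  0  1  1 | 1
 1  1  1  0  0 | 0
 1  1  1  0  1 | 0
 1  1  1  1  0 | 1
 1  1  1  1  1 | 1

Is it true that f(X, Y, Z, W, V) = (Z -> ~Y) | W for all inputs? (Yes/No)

No

Check the formula against f row by row:
  X=0, Y=0, Z=0, W=0, V=0: formula gives 1, f = 1 ✓
  X=0, Y=0, Z=0, W=0, V=1: formula gives 1, f = 1 ✓
  X=0, Y=0, Z=0, W=1, V=0: formula gives 1, f = 1 ✓
  X=0, Y=0, Z=0, W=1, V=1: formula gives 1, but f = 0 ✗
A single disagreement suffices: at (0,0,0,1,1) they differ, so the formula does not compute f.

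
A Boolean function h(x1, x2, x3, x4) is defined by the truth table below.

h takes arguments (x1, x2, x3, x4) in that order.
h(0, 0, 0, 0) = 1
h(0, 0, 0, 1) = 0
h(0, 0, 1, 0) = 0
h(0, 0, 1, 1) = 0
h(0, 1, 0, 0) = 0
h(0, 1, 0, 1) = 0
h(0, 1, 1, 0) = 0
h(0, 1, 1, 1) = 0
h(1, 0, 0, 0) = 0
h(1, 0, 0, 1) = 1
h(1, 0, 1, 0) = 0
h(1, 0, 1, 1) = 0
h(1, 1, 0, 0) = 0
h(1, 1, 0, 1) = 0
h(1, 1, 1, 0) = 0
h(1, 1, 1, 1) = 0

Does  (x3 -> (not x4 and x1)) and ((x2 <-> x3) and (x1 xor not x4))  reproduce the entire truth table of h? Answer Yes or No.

Test each input against both h and the formula:
  x1=0, x2=0, x3=0, x4=0: formula gives 1, h = 1 ✓
  x1=0, x2=0, x3=0, x4=1: formula gives 0, h = 0 ✓
  x1=0, x2=0, x3=1, x4=0: formula gives 0, h = 0 ✓
  x1=0, x2=0, x3=1, x4=1: formula gives 0, h = 0 ✓
  … (the remaining 12 rows also agree.)
Every row agrees, so the formula is equivalent.

Yes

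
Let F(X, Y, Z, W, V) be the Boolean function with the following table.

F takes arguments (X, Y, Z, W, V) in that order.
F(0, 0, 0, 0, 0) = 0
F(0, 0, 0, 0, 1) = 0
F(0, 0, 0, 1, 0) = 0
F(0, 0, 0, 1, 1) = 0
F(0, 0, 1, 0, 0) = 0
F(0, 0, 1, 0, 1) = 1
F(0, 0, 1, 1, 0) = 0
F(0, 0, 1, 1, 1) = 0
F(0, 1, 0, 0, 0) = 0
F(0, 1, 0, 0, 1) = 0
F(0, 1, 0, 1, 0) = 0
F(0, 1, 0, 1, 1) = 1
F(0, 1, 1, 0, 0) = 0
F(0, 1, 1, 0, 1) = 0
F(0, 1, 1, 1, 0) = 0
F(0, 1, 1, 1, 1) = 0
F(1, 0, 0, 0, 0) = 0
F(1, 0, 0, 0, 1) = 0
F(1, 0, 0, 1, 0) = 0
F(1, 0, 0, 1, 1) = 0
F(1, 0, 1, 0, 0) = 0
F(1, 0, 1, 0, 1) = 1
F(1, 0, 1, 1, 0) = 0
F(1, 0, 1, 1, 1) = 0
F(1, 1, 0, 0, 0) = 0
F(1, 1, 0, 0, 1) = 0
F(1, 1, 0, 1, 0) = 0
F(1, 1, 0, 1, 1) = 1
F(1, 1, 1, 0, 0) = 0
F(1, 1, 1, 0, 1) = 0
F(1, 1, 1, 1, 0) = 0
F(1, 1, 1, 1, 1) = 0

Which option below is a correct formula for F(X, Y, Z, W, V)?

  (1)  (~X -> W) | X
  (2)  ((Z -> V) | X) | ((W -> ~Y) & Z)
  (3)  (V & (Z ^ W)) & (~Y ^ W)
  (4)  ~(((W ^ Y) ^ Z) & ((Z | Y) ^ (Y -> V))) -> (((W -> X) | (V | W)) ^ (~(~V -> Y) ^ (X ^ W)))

(1) disagrees with F on (0,0,0,1,0) (formula → 1, table → 0); rule it out.
(2) disagrees with F on (0,0,0,0,0) (formula → 1, table → 0); rule it out.
(4) disagrees with F on (0,0,0,0,1) (formula → 1, table → 0); rule it out.
That leaves (3). Evaluating it on every row reproduces the table of F exactly.

3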